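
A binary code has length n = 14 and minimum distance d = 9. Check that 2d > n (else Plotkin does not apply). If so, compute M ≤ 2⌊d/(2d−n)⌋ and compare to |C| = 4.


Plotkin bound M ≤ 4; given |C| = 4 ≤ bound (satisfied).

Check applicability: 2d = 18, n = 14.
2d − n = 4 > 0, so Plotkin applies.
Compute d/(2d−n) = 9/4 ≈ 2.2500.
⌊d/(2d−n)⌋ = 2.
Plotkin bound: M ≤ 2·2 = 4.
Given |C| = 4, check: satisfied.
This |C| is at the Plotkin bound.


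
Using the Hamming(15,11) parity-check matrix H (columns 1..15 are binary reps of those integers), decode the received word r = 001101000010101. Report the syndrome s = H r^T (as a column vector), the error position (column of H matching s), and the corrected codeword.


s = (1, 0, 0, 0)^T, error position = 8, corrected codeword c = 001101010010101

Compute s = H r^T mod 2 one row at a time:
  s_1 = 0 + 0 + 0 + 1 + 0 + 1 + 0 + 1 = 3 ≡ 1 (mod 2).
  s_2 = 1 + 0 + 1 + 0 + 0 + 1 + 0 + 1 = 4 ≡ 0 (mod 2).
  s_3 = 0 + 1 + 1 + 0 + 0 + 1 + 0 + 1 = 4 ≡ 0 (mod 2).
  s_4 = 0 + 1 + 0 + 0 + 0 + 1 + 1 + 1 = 4 ≡ 0 (mod 2).
s = (1, 0, 0, 0)^T — this equals column 8 of H (binary 1000), so error is at position 8.
Correct: flip bit 8 of r = 001101000010101 to get c = 001101010010101.


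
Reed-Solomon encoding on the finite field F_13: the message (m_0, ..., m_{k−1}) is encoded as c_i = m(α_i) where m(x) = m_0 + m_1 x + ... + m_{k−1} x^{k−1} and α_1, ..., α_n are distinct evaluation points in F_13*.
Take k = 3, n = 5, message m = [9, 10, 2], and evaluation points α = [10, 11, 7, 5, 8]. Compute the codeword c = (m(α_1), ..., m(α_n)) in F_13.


c = [10, 10, 8, 5, 9]

Message polynomial: m(x) = 9 + 10·x + 2·x^2 (mod 13).
For each evaluation point α_i, compute m(α_i) mod 13:
  α_1 = 10: Horner steps 2 → 4 → 10, so m(10) = 10.
  α_2 = 11: Horner steps 2 → 6 → 10, so m(11) = 10.
  α_3 = 7: Horner steps 2 → 11 → 8, so m(7) = 8.
  α_4 = 5: Horner steps 2 → 7 → 5, so m(5) = 5.
  α_5 = 8: Horner steps 2 → 0 → 9, so m(8) = 9.
Codeword c = [10, 10, 8, 5, 9] ∈ F_13^5.


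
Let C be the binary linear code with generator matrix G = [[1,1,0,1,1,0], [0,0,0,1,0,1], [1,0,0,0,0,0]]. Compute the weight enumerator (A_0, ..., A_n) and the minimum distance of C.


Weight distribution: A_0 = 1, A_1 = 1, A_2 = 1, A_3 = 3, A_4 = 2. Minimum distance d = 1.

Enumerate all 2^3 = 8 messages m ∈ F_2^3.
For each, compute codeword c = mG in F_2^6, then tally its weight.
  m = 000 → c = 000000, weight = 0.
  m = 100 → c = 110110, weight = 4.
  m = 010 → c = 000101, weight = 2.
  m = 110 → c = 110011, weight = 4.
  m = 001 → c = 100000, weight = 1.
  m = 101 → c = 010110, weight = 3.
  m = 011 → c = 100101, weight = 3.
  m = 111 → c = 010011, weight = 3.
Tally weights:
  weight 0: 1 codewords.
  weight 1: 1 codewords.
  weight 2: 1 codewords.
  weight 3: 3 codewords.
  weight 4: 2 codewords.
Minimum distance d = smallest w > 0 with A_w > 0 = 1.
Sanity: Σ A_w = 8 = 2^3 = 8 ✓.


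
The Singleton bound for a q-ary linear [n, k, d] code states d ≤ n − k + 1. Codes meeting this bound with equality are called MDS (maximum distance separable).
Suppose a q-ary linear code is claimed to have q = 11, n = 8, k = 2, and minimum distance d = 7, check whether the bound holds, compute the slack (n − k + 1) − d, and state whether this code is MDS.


Singleton RHS = n − k + 1 = 7, slack = 0, bound satisfied, MDS.

Singleton bound: d ≤ n − k + 1.
Here n = 8, k = 2, so n − k + 1 = 7.
Given d = 7, check d ≤ 7: YES.
Slack = (n − k + 1) − d = 0.
The code is MDS (slack = 0).
Description: the claimed parameters are [8, 2, 7]_11; such a code would be MDS (meets Singleton bound).


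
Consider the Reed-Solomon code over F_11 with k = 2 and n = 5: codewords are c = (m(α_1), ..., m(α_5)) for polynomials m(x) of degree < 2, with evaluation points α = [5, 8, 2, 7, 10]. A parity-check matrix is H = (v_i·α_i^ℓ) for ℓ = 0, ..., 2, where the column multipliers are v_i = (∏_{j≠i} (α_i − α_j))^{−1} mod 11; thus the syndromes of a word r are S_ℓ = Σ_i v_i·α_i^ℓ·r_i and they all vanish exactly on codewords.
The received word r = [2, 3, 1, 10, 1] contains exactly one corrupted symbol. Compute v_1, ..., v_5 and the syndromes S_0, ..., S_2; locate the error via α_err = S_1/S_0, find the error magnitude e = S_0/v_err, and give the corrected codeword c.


S = (5, 6, 5), error at position 5, error magnitude e = 1, c = [2, 3, 1, 10, 0].

Step 1: column multipliers v_i = (∏_{j≠i}(α_i − α_j))^{−1} mod 11.
  i = 1 (α = 5): (5−8)(5−2)(5−7)(5−10) = (−3)·3·(−2)·(−5) = −90 ≡ 9, so v_1 = 9^{−1} = 5 (mod 11).
  i = 2 (α = 8): (8−5)(8−2)(8−7)(8−10) = 3·6·1·(−2) = −36 ≡ 8, so v_2 = 8^{−1} = 7 (mod 11).
  i = 3 (α = 2): (2−5)(2−8)(2−7)(2−10) = (−3)·(−6)·(−5)·(−8) = 720 ≡ 5, so v_3 = 5^{−1} = 9 (mod 11).
  i = 4 (α = 7): (7−5)(7−8)(7−2)(7−10) = 2·(−1)·5·(−3) = 30 ≡ 8, so v_4 = 8^{−1} = 7 (mod 11).
  i = 5 (α = 10): (10−5)(10−8)(10−2)(10−7) = 5·2·8·3 = 240 ≡ 9, so v_5 = 9^{−1} = 5 (mod 11).
  v = [5, 7, 9, 7, 5].
Step 2: syndromes of r = [2, 3, 1, 10, 1] (all sums mod 11).
  S_0 = Σ v_i r_i = 5·2 + 7·3 + 9·1 + 7·10 + 5·1 = 115 ≡ 5.
  S_1 = Σ v_i α_i r_i = 5·5·2 + 7·8·3 + 9·2·1 + 7·7·10 + 5·10·1 = 776 ≡ 6.
  α_i^2 mod 11 = [3, 9, 4, 5, 1].
  S_2 = Σ v_i α_i^2 r_i = 5·3·2 + 7·9·3 + 9·4·1 + 7·5·10 + 5·1·1 = 610 ≡ 5.
  S = (5, 6, 5) ≠ 0, so r is not a codeword (an error is present).
Step 3: locate the error. For a single error e at position i, S_ℓ = v_i·e·α_i^ℓ, so α_err = S_1/S_0.
  S_0^{−1} = 5^{−1} = 9 (mod 11), so α_err = 6·9 = 54 ≡ 10 = α_5. Error position i = 5.
  Consistency check: S_2/S_1 = 5·2 = 10 ≡ 10 = α_err ✓ (single-error assumption holds).
Step 4: error magnitude e = S_0/v_5 = S_0·∏_{j≠5}(α_5 − α_j) = 5·9 = 45 ≡ 1 (mod 11).
Step 5: correct position 5: c_5 = r_5 − e = 1 − 1 ≡ 0 (mod 11). Hence c = [2, 3, 1, 10, 0].
  Check: interpolating c through the α_i gives m(x) = 4 + 4·x (degree < 2) with m(α_i) = c_i for every i, so c is indeed a codeword.


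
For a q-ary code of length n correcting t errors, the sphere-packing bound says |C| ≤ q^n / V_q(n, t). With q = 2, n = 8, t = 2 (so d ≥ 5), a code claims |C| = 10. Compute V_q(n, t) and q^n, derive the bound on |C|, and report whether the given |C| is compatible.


V_q(n, t) = 37, q^n = 256, Hamming bound = 6, |C| = 10 > bound (violated).

Step 1: Compute V_q(n, t) = Σ_{j=0}^2 C(n, j) (q−1)^j.
  j = 0: C(8,0)·(1)^0 = 1·1 = 1.
  j = 1: C(8,1)·(1)^1 = 8·1 = 8.
  j = 2: C(8,2)·(1)^2 = 28·1 = 28.
  V_q(n, t) = 1 + 8 + 28 = 37.
Step 2: q^n = 2^8 = 256.
Step 3: Hamming bound ⌊q^n / V_q(n,t)⌋ = ⌊256/37⌋ = 6.
Step 4: Compare |C| = 10 to 6: violated.
The claimed |C| lies above the Hamming bound, so no 2-ary code of length 8 with d ≥ 5 can have 10 codewords.


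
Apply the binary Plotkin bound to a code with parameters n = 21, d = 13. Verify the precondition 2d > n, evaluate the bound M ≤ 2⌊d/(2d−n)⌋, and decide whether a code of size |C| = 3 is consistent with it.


Plotkin bound M ≤ 4; given |C| = 3 ≤ bound (satisfied).

Check applicability: 2d = 26, n = 21.
2d − n = 5 > 0, so Plotkin applies.
Compute d/(2d−n) = 13/5 ≈ 2.6000.
⌊d/(2d−n)⌋ = 2.
Plotkin bound: M ≤ 2·2 = 4.
Given |C| = 3, check: satisfied.
This |C| is below the Plotkin bound.


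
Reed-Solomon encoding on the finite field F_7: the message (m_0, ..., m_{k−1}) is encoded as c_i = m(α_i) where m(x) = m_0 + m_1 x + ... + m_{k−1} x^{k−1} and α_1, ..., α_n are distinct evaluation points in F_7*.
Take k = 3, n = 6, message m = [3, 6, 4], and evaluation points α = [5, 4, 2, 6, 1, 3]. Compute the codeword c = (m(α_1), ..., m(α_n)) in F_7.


c = [0, 0, 3, 1, 6, 1]

Message polynomial: m(x) = 3 + 6·x + 4·x^2 (mod 7).
For each evaluation point α_i, compute m(α_i) mod 7:
  α_1 = 5: Horner steps 4 → 5 → 0, so m(5) = 0.
  α_2 = 4: Horner steps 4 → 1 → 0, so m(4) = 0.
  α_3 = 2: Horner steps 4 → 0 → 3, so m(2) = 3.
  α_4 = 6: Horner steps 4 → 2 → 1, so m(6) = 1.
  α_5 = 1: Horner steps 4 → 3 → 6, so m(1) = 6.
  α_6 = 3: Horner steps 4 → 4 → 1, so m(3) = 1.
Codeword c = [0, 0, 3, 1, 6, 1] ∈ F_7^6.


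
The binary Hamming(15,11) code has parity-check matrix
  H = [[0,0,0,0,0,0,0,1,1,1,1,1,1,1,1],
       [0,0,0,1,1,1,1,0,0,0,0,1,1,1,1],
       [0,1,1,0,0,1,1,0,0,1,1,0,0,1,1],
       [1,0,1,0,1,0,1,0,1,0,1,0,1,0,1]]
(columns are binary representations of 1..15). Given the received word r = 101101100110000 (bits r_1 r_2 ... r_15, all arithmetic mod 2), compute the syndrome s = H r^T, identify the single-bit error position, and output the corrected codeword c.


s = (0, 1, 1, 0)^T, error position = 6, corrected codeword c = 101100100110000

Compute s = H r^T mod 2 one row at a time:
  s_1 = 0 + 0 + 1 + 1 + 0 + 0 + 0 + 0 = 2 ≡ 0 (mod 2).
  s_2 = 1 + 0 + 1 + 1 + 0 + 0 + 0 + 0 = 3 ≡ 1 (mod 2).
  s_3 = 0 + 1 + 1 + 1 + 1 + 1 + 0 + 0 = 5 ≡ 1 (mod 2).
  s_4 = 1 + 1 + 0 + 1 + 0 + 1 + 0 + 0 = 4 ≡ 0 (mod 2).
s = (0, 1, 1, 0)^T — this equals column 6 of H (binary 0110), so error is at position 6.
Correct: flip bit 6 of r = 101101100110000 to get c = 101100100110000.


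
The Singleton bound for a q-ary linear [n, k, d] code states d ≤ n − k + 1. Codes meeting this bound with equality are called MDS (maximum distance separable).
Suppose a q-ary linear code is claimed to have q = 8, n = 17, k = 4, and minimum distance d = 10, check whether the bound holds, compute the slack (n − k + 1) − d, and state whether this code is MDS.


Singleton RHS = n − k + 1 = 14, slack = 4, bound satisfied, not MDS.

Singleton bound: d ≤ n − k + 1.
Here n = 17, k = 4, so n − k + 1 = 14.
Given d = 10, check d ≤ 14: YES.
Slack = (n − k + 1) − d = 4.
The code is NOT MDS (slack = 4 > 0).
Description: the claimed parameters are [17, 4, 10]_8; such a code would be non-MDS.


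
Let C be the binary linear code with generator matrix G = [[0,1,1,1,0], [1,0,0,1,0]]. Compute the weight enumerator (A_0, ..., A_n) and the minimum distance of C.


Weight distribution: A_0 = 1, A_2 = 1, A_3 = 2. Minimum distance d = 2.

Enumerate all 2^2 = 4 messages m ∈ F_2^2.
For each, compute codeword c = mG in F_2^5, then tally its weight.
  m = 00 → c = 00000, weight = 0.
  m = 10 → c = 01110, weight = 3.
  m = 01 → c = 10010, weight = 2.
  m = 11 → c = 11100, weight = 3.
Tally weights:
  weight 0: 1 codewords.
  weight 2: 1 codewords.
  weight 3: 2 codewords.
Minimum distance d = smallest w > 0 with A_w > 0 = 2.
Sanity: Σ A_w = 4 = 2^2 = 4 ✓.


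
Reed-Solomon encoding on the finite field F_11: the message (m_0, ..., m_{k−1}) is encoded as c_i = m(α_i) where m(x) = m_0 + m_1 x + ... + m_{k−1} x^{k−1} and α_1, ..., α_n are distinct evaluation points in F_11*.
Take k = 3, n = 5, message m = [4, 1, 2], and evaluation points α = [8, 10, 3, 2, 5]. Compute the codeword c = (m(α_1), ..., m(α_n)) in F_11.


c = [8, 5, 3, 3, 4]

Message polynomial: m(x) = 4 + 1·x + 2·x^2 (mod 11).
For each evaluation point α_i, compute m(α_i) mod 11:
  α_1 = 8: Horner steps 2 → 6 → 8, so m(8) = 8.
  α_2 = 10: Horner steps 2 → 10 → 5, so m(10) = 5.
  α_3 = 3: Horner steps 2 → 7 → 3, so m(3) = 3.
  α_4 = 2: Horner steps 2 → 5 → 3, so m(2) = 3.
  α_5 = 5: Horner steps 2 → 0 → 4, so m(5) = 4.
Codeword c = [8, 5, 3, 3, 4] ∈ F_11^5.


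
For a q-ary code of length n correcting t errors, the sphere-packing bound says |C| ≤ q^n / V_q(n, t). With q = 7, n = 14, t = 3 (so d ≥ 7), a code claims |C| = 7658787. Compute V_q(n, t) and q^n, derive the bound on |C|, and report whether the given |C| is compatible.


V_q(n, t) = 81985, q^n = 678223072849, Hamming bound = 8272526, |C| = 7658787 ≤ bound (satisfied).

Step 1: Compute V_q(n, t) = Σ_{j=0}^3 C(n, j) (q−1)^j.
  j = 0: C(14,0)·(6)^0 = 1·1 = 1.
  j = 1: C(14,1)·(6)^1 = 14·6 = 84.
  j = 2: C(14,2)·(6)^2 = 91·36 = 3276.
  j = 3: C(14,3)·(6)^3 = 364·216 = 78624.
  V_q(n, t) = 1 + 84 + 3276 + 78624 = 81985.
Step 2: q^n = 7^14 = 678223072849.
Step 3: Hamming bound ⌊q^n / V_q(n,t)⌋ = ⌊678223072849/81985⌋ = 8272526.
Step 4: Compare |C| = 7658787 to 8272526: satisfied.
The claimed |C| lies below the Hamming bound.


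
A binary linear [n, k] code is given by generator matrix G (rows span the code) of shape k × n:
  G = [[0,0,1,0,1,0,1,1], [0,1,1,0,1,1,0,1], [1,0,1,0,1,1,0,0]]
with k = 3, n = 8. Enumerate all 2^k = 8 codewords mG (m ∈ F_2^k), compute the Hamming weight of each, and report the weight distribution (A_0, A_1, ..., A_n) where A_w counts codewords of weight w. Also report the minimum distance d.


Weight distribution: A_0 = 1, A_3 = 2, A_4 = 3, A_5 = 2. Minimum distance d = 3.

Enumerate all 2^3 = 8 messages m ∈ F_2^3.
For each, compute codeword c = mG in F_2^8, then tally its weight.
  m = 000 → c = 00000000, weight = 0.
  m = 100 → c = 00101011, weight = 4.
  m = 010 → c = 01101101, weight = 5.
  m = 110 → c = 01000110, weight = 3.
  m = 001 → c = 10101100, weight = 4.
  m = 101 → c = 10000111, weight = 4.
  m = 011 → c = 11000001, weight = 3.
  m = 111 → c = 11101010, weight = 5.
Tally weights:
  weight 0: 1 codewords.
  weight 3: 2 codewords.
  weight 4: 3 codewords.
  weight 5: 2 codewords.
Minimum distance d = smallest w > 0 with A_w > 0 = 3.
Sanity: Σ A_w = 8 = 2^3 = 8 ✓.


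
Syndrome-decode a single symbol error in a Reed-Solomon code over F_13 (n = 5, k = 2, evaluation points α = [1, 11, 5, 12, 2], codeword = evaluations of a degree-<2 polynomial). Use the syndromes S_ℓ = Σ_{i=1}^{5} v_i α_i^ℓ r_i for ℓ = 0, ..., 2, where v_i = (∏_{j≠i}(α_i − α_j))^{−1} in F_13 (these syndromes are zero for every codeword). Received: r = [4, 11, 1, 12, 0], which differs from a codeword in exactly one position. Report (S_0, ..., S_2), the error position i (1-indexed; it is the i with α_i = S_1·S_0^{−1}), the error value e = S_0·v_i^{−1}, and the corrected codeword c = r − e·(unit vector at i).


S = (10, 6, 1), error at position 2, error magnitude e = 8, c = [4, 3, 1, 12, 0].

Step 1: column multipliers v_i = (∏_{j≠i}(α_i − α_j))^{−1} mod 13.
  i = 1 (α = 1): (1−11)(1−5)(1−12)(1−2) = (−10)·(−4)·(−11)·(−1) = 440 ≡ 11, so v_1 = 11^{−1} = 6 (mod 13).
  i = 2 (α = 11): (11−1)(11−5)(11−12)(11−2) = 10·6·(−1)·9 = −540 ≡ 6, so v_2 = 6^{−1} = 11 (mod 13).
  i = 3 (α = 5): (5−1)(5−11)(5−12)(5−2) = 4·(−6)·(−7)·3 = 504 ≡ 10, so v_3 = 10^{−1} = 4 (mod 13).
  i = 4 (α = 12): (12−1)(12−11)(12−5)(12−2) = 11·1·7·10 = 770 ≡ 3, so v_4 = 3^{−1} = 9 (mod 13).
  i = 5 (α = 2): (2−1)(2−11)(2−5)(2−12) = 1·(−9)·(−3)·(−10) = −270 ≡ 3, so v_5 = 3^{−1} = 9 (mod 13).
  v = [6, 11, 4, 9, 9].
Step 2: syndromes of r = [4, 11, 1, 12, 0] (all sums mod 13).
  S_0 = Σ v_i r_i = 6·4 + 11·11 + 4·1 + 9·12 + 9·0 = 257 ≡ 10.
  S_1 = Σ v_i α_i r_i = 6·1·4 + 11·11·11 + 4·5·1 + 9·12·12 + 9·2·0 = 2671 ≡ 6.
  α_i^2 mod 13 = [1, 4, 12, 1, 4].
  S_2 = Σ v_i α_i^2 r_i = 6·1·4 + 11·4·11 + 4·12·1 + 9·1·12 + 9·4·0 = 664 ≡ 1.
  S = (10, 6, 1) ≠ 0, so r is not a codeword (an error is present).
Step 3: locate the error. For a single error e at position i, S_ℓ = v_i·e·α_i^ℓ, so α_err = S_1/S_0.
  S_0^{−1} = 10^{−1} = 4 (mod 13), so α_err = 6·4 = 24 ≡ 11 = α_2. Error position i = 2.
  Consistency check: S_2/S_1 = 1·11 = 11 ≡ 11 = α_err ✓ (single-error assumption holds).
Step 4: error magnitude e = S_0/v_2 = S_0·∏_{j≠2}(α_2 − α_j) = 10·6 = 60 ≡ 8 (mod 13).
Step 5: correct position 2: c_2 = r_2 − e = 11 − 8 ≡ 3 (mod 13). Hence c = [4, 3, 1, 12, 0].
  Check: interpolating c through the α_i gives m(x) = 8 + 9·x (degree < 2) with m(α_i) = c_i for every i, so c is indeed a codeword.


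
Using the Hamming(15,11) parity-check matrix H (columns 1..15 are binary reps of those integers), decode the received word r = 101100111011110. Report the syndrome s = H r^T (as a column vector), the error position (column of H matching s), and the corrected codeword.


s = (0, 1, 0, 0)^T, error position = 4, corrected codeword c = 101000111011110

Compute s = H r^T mod 2 one row at a time:
  s_1 = 1 + 1 + 0 + 1 + 1 + 1 + 1 + 0 = 6 ≡ 0 (mod 2).
  s_2 = 1 + 0 + 0 + 1 + 1 + 1 + 1 + 0 = 5 ≡ 1 (mod 2).
  s_3 = 0 + 1 + 0 + 1 + 0 + 1 + 1 + 0 = 4 ≡ 0 (mod 2).
  s_4 = 1 + 1 + 0 + 1 + 1 + 1 + 1 + 0 = 6 ≡ 0 (mod 2).
s = (0, 1, 0, 0)^T — this equals column 4 of H (binary 0100), so error is at position 4.
Correct: flip bit 4 of r = 101100111011110 to get c = 101000111011110.


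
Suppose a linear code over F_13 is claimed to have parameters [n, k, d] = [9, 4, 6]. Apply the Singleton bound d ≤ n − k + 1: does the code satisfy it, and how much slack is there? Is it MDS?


Singleton RHS = n − k + 1 = 6, slack = 0, bound satisfied, MDS.

Singleton bound: d ≤ n − k + 1.
Here n = 9, k = 4, so n − k + 1 = 6.
Given d = 6, check d ≤ 6: YES.
Slack = (n − k + 1) − d = 0.
The code is MDS (slack = 0).
Description: the claimed parameters are [9, 4, 6]_13; such a code would be MDS (meets Singleton bound).


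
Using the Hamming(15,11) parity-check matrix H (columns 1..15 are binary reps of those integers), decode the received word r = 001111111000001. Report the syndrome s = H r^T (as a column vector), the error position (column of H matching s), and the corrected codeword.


s = (1, 1, 0, 1)^T, error position = 13, corrected codeword c = 001111111000101

Compute s = H r^T mod 2 one row at a time:
  s_1 = 1 + 1 + 0 + 0 + 0 + 0 + 0 + 1 = 3 ≡ 1 (mod 2).
  s_2 = 1 + 1 + 1 + 1 + 0 + 0 + 0 + 1 = 5 ≡ 1 (mod 2).
  s_3 = 0 + 1 + 1 + 1 + 0 + 0 + 0 + 1 = 4 ≡ 0 (mod 2).
  s_4 = 0 + 1 + 1 + 1 + 1 + 0 + 0 + 1 = 5 ≡ 1 (mod 2).
s = (1, 1, 0, 1)^T — this equals column 13 of H (binary 1101), so error is at position 13.
Correct: flip bit 13 of r = 001111111000001 to get c = 001111111000101.


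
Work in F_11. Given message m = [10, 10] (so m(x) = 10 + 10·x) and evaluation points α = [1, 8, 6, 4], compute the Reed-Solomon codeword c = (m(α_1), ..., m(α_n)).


c = [9, 2, 4, 6]

Message polynomial: m(x) = 10 + 10·x (mod 11).
For each evaluation point α_i, compute m(α_i) mod 11:
  α_1 = 1: Horner steps 10 → 9, so m(1) = 9.
  α_2 = 8: Horner steps 10 → 2, so m(8) = 2.
  α_3 = 6: Horner steps 10 → 4, so m(6) = 4.
  α_4 = 4: Horner steps 10 → 6, so m(4) = 6.
Codeword c = [9, 2, 4, 6] ∈ F_11^4.


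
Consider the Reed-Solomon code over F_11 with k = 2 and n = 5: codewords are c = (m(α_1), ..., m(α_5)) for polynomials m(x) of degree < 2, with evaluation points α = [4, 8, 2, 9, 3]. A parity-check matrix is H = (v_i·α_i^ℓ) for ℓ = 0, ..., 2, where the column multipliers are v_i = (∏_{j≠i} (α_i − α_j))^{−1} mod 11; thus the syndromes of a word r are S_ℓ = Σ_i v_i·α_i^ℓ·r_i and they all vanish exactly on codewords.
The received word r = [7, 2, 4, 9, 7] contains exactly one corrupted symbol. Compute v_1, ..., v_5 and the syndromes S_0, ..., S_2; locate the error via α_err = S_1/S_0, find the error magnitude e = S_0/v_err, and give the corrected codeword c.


S = (6, 7, 10), error at position 5, error magnitude e = 7, c = [7, 2, 4, 9, 0].

Step 1: column multipliers v_i = (∏_{j≠i}(α_i − α_j))^{−1} mod 11.
  i = 1 (α = 4): (4−8)(4−2)(4−9)(4−3) = (−4)·2·(−5)·1 = 40 ≡ 7, so v_1 = 7^{−1} = 8 (mod 11).
  i = 2 (α = 8): (8−4)(8−2)(8−9)(8−3) = 4·6·(−1)·5 = −120 ≡ 1, so v_2 = 1^{−1} = 1 (mod 11).
  i = 3 (α = 2): (2−4)(2−8)(2−9)(2−3) = (−2)·(−6)·(−7)·(−1) = 84 ≡ 7, so v_3 = 7^{−1} = 8 (mod 11).
  i = 4 (α = 9): (9−4)(9−8)(9−2)(9−3) = 5·1·7·6 = 210 ≡ 1, so v_4 = 1^{−1} = 1 (mod 11).
  i = 5 (α = 3): (3−4)(3−8)(3−2)(3−9) = (−1)·(−5)·1·(−6) = −30 ≡ 3, so v_5 = 3^{−1} = 4 (mod 11).
  v = [8, 1, 8, 1, 4].
Step 2: syndromes of r = [7, 2, 4, 9, 7] (all sums mod 11).
  S_0 = Σ v_i r_i = 8·7 + 1·2 + 8·4 + 1·9 + 4·7 = 127 ≡ 6.
  S_1 = Σ v_i α_i r_i = 8·4·7 + 1·8·2 + 8·2·4 + 1·9·9 + 4·3·7 = 469 ≡ 7.
  α_i^2 mod 11 = [5, 9, 4, 4, 9].
  S_2 = Σ v_i α_i^2 r_i = 8·5·7 + 1·9·2 + 8·4·4 + 1·4·9 + 4·9·7 = 714 ≡ 10.
  S = (6, 7, 10) ≠ 0, so r is not a codeword (an error is present).
Step 3: locate the error. For a single error e at position i, S_ℓ = v_i·e·α_i^ℓ, so α_err = S_1/S_0.
  S_0^{−1} = 6^{−1} = 2 (mod 11), so α_err = 7·2 = 14 ≡ 3 = α_5. Error position i = 5.
  Consistency check: S_2/S_1 = 10·8 = 80 ≡ 3 = α_err ✓ (single-error assumption holds).
Step 4: error magnitude e = S_0/v_5 = S_0·∏_{j≠5}(α_5 − α_j) = 6·3 = 18 ≡ 7 (mod 11).
Step 5: correct position 5: c_5 = r_5 − e = 7 − 7 ≡ 0 (mod 11). Hence c = [7, 2, 4, 9, 0].
  Check: interpolating c through the α_i gives m(x) = 1 + 7·x (degree < 2) with m(α_i) = c_i for every i, so c is indeed a codeword.


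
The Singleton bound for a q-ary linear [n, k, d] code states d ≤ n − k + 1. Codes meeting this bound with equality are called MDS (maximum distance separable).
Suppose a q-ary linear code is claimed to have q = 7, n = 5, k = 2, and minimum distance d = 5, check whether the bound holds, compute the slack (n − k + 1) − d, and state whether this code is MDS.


Singleton RHS = n − k + 1 = 4, slack = -1, bound violated (no such code; not MDS).

Singleton bound: d ≤ n − k + 1.
Here n = 5, k = 2, so n − k + 1 = 4.
Given d = 5, check d ≤ 4: NO.
Slack = (n − k + 1) − d = -1.
The slack is negative: d = 5 exceeds n − k + 1 = 4 by 1, so the Singleton bound is violated and no linear [5, 2, 5]_7 code can exist. In particular it is not MDS (MDS requires d = n − k + 1 exactly).
Description: the claimed parameters are [5, 2, 5]_7; such a code would be impossible (violates the Singleton bound).


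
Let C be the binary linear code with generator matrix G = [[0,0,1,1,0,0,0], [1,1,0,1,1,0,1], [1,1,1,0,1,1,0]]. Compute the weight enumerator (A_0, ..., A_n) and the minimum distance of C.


Weight distribution: A_0 = 1, A_2 = 2, A_4 = 1, A_5 = 4. Minimum distance d = 2.

Enumerate all 2^3 = 8 messages m ∈ F_2^3.
For each, compute codeword c = mG in F_2^7, then tally its weight.
  m = 000 → c = 0000000, weight = 0.
  m = 100 → c = 0011000, weight = 2.
  m = 010 → c = 1101101, weight = 5.
  m = 110 → c = 1110101, weight = 5.
  m = 001 → c = 1110110, weight = 5.
  m = 101 → c = 1101110, weight = 5.
  m = 011 → c = 0011011, weight = 4.
  m = 111 → c = 0000011, weight = 2.
Tally weights:
  weight 0: 1 codewords.
  weight 2: 2 codewords.
  weight 4: 1 codewords.
  weight 5: 4 codewords.
Minimum distance d = smallest w > 0 with A_w > 0 = 2.
Sanity: Σ A_w = 8 = 2^3 = 8 ✓.


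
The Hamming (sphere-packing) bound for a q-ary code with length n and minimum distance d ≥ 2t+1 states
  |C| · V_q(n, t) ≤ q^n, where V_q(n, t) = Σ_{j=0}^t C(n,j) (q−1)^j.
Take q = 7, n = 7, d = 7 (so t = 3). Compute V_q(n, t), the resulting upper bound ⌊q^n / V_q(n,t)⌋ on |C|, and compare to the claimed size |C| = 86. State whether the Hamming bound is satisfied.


V_q(n, t) = 8359, q^n = 823543, Hamming bound = 98, |C| = 86 ≤ bound (satisfied).

Step 1: Compute V_q(n, t) = Σ_{j=0}^3 C(n, j) (q−1)^j.
  j = 0: C(7,0)·(6)^0 = 1·1 = 1.
  j = 1: C(7,1)·(6)^1 = 7·6 = 42.
  j = 2: C(7,2)·(6)^2 = 21·36 = 756.
  j = 3: C(7,3)·(6)^3 = 35·216 = 7560.
  V_q(n, t) = 1 + 42 + 756 + 7560 = 8359.
Step 2: q^n = 7^7 = 823543.
Step 3: Hamming bound ⌊q^n / V_q(n,t)⌋ = ⌊823543/8359⌋ = 98.
Step 4: Compare |C| = 86 to 98: satisfied.
The claimed |C| lies below the Hamming bound.


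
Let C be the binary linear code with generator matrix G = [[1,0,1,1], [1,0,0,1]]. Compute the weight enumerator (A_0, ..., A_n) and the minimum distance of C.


Weight distribution: A_0 = 1, A_1 = 1, A_2 = 1, A_3 = 1. Minimum distance d = 1.

Enumerate all 2^2 = 4 messages m ∈ F_2^2.
For each, compute codeword c = mG in F_2^4, then tally its weight.
  m = 00 → c = 0000, weight = 0.
  m = 10 → c = 1011, weight = 3.
  m = 01 → c = 1001, weight = 2.
  m = 11 → c = 0010, weight = 1.
Tally weights:
  weight 0: 1 codewords.
  weight 1: 1 codewords.
  weight 2: 1 codewords.
  weight 3: 1 codewords.
Minimum distance d = smallest w > 0 with A_w > 0 = 1.
Sanity: Σ A_w = 4 = 2^2 = 4 ✓.


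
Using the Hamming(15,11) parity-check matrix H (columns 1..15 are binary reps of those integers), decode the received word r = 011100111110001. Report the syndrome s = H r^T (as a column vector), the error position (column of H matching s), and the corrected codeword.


s = (1, 1, 0, 1)^T, error position = 13, corrected codeword c = 011100111110101

Compute s = H r^T mod 2 one row at a time:
  s_1 = 1 + 1 + 1 + 1 + 0 + 0 + 0 + 1 = 5 ≡ 1 (mod 2).
  s_2 = 1 + 0 + 0 + 1 + 0 + 0 + 0 + 1 = 3 ≡ 1 (mod 2).
  s_3 = 1 + 1 + 0 + 1 + 1 + 1 + 0 + 1 = 6 ≡ 0 (mod 2).
  s_4 = 0 + 1 + 0 + 1 + 1 + 1 + 0 + 1 = 5 ≡ 1 (mod 2).
s = (1, 1, 0, 1)^T — this equals column 13 of H (binary 1101), so error is at position 13.
Correct: flip bit 13 of r = 011100111110001 to get c = 011100111110101.


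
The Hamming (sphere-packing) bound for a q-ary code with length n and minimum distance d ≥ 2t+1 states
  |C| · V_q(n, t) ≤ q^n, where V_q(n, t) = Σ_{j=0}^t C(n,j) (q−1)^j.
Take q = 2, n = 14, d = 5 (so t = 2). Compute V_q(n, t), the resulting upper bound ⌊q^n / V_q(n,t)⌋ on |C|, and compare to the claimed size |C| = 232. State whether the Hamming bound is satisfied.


V_q(n, t) = 106, q^n = 16384, Hamming bound = 154, |C| = 232 > bound (violated).

Step 1: Compute V_q(n, t) = Σ_{j=0}^2 C(n, j) (q−1)^j.
  j = 0: C(14,0)·(1)^0 = 1·1 = 1.
  j = 1: C(14,1)·(1)^1 = 14·1 = 14.
  j = 2: C(14,2)·(1)^2 = 91·1 = 91.
  V_q(n, t) = 1 + 14 + 91 = 106.
Step 2: q^n = 2^14 = 16384.
Step 3: Hamming bound ⌊q^n / V_q(n,t)⌋ = ⌊16384/106⌋ = 154.
Step 4: Compare |C| = 232 to 154: violated.
The claimed |C| lies above the Hamming bound, so no 2-ary code of length 14 with d ≥ 5 can have 232 codewords.


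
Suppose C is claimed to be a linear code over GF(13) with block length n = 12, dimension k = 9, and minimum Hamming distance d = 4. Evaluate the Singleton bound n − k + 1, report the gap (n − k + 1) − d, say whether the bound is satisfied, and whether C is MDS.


Singleton RHS = n − k + 1 = 4, slack = 0, bound satisfied, MDS.

Singleton bound: d ≤ n − k + 1.
Here n = 12, k = 9, so n − k + 1 = 4.
Given d = 4, check d ≤ 4: YES.
Slack = (n − k + 1) − d = 0.
The code is MDS (slack = 0).
Description: the claimed parameters are [12, 9, 4]_13; such a code would be MDS (meets Singleton bound).


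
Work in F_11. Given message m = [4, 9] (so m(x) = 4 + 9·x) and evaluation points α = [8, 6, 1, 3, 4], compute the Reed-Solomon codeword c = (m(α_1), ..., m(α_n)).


c = [10, 3, 2, 9, 7]

Message polynomial: m(x) = 4 + 9·x (mod 11).
For each evaluation point α_i, compute m(α_i) mod 11:
  α_1 = 8: Horner steps 9 → 10, so m(8) = 10.
  α_2 = 6: Horner steps 9 → 3, so m(6) = 3.
  α_3 = 1: Horner steps 9 → 2, so m(1) = 2.
  α_4 = 3: Horner steps 9 → 9, so m(3) = 9.
  α_5 = 4: Horner steps 9 → 7, so m(4) = 7.
Codeword c = [10, 3, 2, 9, 7] ∈ F_11^5.


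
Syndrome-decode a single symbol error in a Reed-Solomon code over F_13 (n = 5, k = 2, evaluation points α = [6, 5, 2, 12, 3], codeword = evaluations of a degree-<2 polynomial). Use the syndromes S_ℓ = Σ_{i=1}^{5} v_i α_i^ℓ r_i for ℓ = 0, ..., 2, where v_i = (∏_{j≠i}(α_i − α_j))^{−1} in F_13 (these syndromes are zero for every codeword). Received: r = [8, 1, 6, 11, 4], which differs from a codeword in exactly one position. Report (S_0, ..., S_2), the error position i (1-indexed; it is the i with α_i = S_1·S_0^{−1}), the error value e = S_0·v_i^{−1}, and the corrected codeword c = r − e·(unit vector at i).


S = (11, 7, 8), error at position 5, error magnitude e = 4, c = [8, 1, 6, 11, 0].

Step 1: column multipliers v_i = (∏_{j≠i}(α_i − α_j))^{−1} mod 13.
  i = 1 (α = 6): (6−5)(6−2)(6−12)(6−3) = 1·4·(−6)·3 = −72 ≡ 6, so v_1 = 6^{−1} = 11 (mod 13).
  i = 2 (α = 5): (5−6)(5−2)(5−12)(5−3) = (−1)·3·(−7)·2 = 42 ≡ 3, so v_2 = 3^{−1} = 9 (mod 13).
  i = 3 (α = 2): (2−6)(2−5)(2−12)(2−3) = (−4)·(−3)·(−10)·(−1) = 120 ≡ 3, so v_3 = 3^{−1} = 9 (mod 13).
  i = 4 (α = 12): (12−6)(12−5)(12−2)(12−3) = 6·7·10·9 = 3780 ≡ 10, so v_4 = 10^{−1} = 4 (mod 13).
  i = 5 (α = 3): (3−6)(3−5)(3−2)(3−12) = (−3)·(−2)·1·(−9) = −54 ≡ 11, so v_5 = 11^{−1} = 6 (mod 13).
  v = [11, 9, 9, 4, 6].
Step 2: syndromes of r = [8, 1, 6, 11, 4] (all sums mod 13).
  S_0 = Σ v_i r_i = 11·8 + 9·1 + 9·6 + 4·11 + 6·4 = 219 ≡ 11.
  S_1 = Σ v_i α_i r_i = 11·6·8 + 9·5·1 + 9·2·6 + 4·12·11 + 6·3·4 = 1281 ≡ 7.
  α_i^2 mod 13 = [10, 12, 4, 1, 9].
  S_2 = Σ v_i α_i^2 r_i = 11·10·8 + 9·12·1 + 9·4·6 + 4·1·11 + 6·9·4 = 1464 ≡ 8.
  S = (11, 7, 8) ≠ 0, so r is not a codeword (an error is present).
Step 3: locate the error. For a single error e at position i, S_ℓ = v_i·e·α_i^ℓ, so α_err = S_1/S_0.
  S_0^{−1} = 11^{−1} = 6 (mod 13), so α_err = 7·6 = 42 ≡ 3 = α_5. Error position i = 5.
  Consistency check: S_2/S_1 = 8·2 = 16 ≡ 3 = α_err ✓ (single-error assumption holds).
Step 4: error magnitude e = S_0/v_5 = S_0·∏_{j≠5}(α_5 − α_j) = 11·11 = 121 ≡ 4 (mod 13).
Step 5: correct position 5: c_5 = r_5 − e = 4 − 4 ≡ 0 (mod 13). Hence c = [8, 1, 6, 11, 0].
  Check: interpolating c through the α_i gives m(x) = 5 + 7·x (degree < 2) with m(α_i) = c_i for every i, so c is indeed a codeword.


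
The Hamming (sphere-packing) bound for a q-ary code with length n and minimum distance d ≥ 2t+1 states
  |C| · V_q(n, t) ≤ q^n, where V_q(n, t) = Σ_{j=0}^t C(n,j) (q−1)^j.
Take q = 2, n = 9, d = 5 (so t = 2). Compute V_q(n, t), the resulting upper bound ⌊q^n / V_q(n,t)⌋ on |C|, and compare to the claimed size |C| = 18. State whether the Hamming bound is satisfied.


V_q(n, t) = 46, q^n = 512, Hamming bound = 11, |C| = 18 > bound (violated).

Step 1: Compute V_q(n, t) = Σ_{j=0}^2 C(n, j) (q−1)^j.
  j = 0: C(9,0)·(1)^0 = 1·1 = 1.
  j = 1: C(9,1)·(1)^1 = 9·1 = 9.
  j = 2: C(9,2)·(1)^2 = 36·1 = 36.
  V_q(n, t) = 1 + 9 + 36 = 46.
Step 2: q^n = 2^9 = 512.
Step 3: Hamming bound ⌊q^n / V_q(n,t)⌋ = ⌊512/46⌋ = 11.
Step 4: Compare |C| = 18 to 11: violated.
The claimed |C| lies above the Hamming bound, so no 2-ary code of length 9 with d ≥ 5 can have 18 codewords.


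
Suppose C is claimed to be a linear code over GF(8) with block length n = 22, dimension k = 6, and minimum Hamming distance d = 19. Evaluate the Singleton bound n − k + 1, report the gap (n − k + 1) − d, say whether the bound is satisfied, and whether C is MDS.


Singleton RHS = n − k + 1 = 17, slack = -2, bound violated (no such code; not MDS).

Singleton bound: d ≤ n − k + 1.
Here n = 22, k = 6, so n − k + 1 = 17.
Given d = 19, check d ≤ 17: NO.
Slack = (n − k + 1) − d = -2.
The slack is negative: d = 19 exceeds n − k + 1 = 17 by 2, so the Singleton bound is violated and no linear [22, 6, 19]_8 code can exist. In particular it is not MDS (MDS requires d = n − k + 1 exactly).
Description: the claimed parameters are [22, 6, 19]_8; such a code would be impossible (violates the Singleton bound).


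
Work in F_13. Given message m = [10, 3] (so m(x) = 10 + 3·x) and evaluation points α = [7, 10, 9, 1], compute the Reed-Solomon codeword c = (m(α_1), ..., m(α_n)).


c = [5, 1, 11, 0]

Message polynomial: m(x) = 10 + 3·x (mod 13).
For each evaluation point α_i, compute m(α_i) mod 13:
  α_1 = 7: Horner steps 3 → 5, so m(7) = 5.
  α_2 = 10: Horner steps 3 → 1, so m(10) = 1.
  α_3 = 9: Horner steps 3 → 11, so m(9) = 11.
  α_4 = 1: Horner steps 3 → 0, so m(1) = 0.
Codeword c = [5, 1, 11, 0] ∈ F_13^4.


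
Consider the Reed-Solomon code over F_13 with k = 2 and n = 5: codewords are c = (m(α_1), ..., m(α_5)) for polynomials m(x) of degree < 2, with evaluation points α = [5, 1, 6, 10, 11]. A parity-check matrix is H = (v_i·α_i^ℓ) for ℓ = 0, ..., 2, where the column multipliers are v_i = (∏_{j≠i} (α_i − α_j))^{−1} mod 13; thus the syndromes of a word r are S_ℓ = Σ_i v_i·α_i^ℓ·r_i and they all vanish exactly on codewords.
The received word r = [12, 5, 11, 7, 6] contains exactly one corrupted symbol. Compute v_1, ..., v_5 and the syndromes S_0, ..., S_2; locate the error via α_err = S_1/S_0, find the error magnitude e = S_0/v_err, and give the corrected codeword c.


S = (9, 9, 9), error at position 2, error magnitude e = 2, c = [12, 3, 11, 7, 6].

Step 1: column multipliers v_i = (∏_{j≠i}(α_i − α_j))^{−1} mod 13.
  i = 1 (α = 5): (5−1)(5−6)(5−10)(5−11) = 4·(−1)·(−5)·(−6) = −120 ≡ 10, so v_1 = 10^{−1} = 4 (mod 13).
  i = 2 (α = 1): (1−5)(1−6)(1−10)(1−11) = (−4)·(−5)·(−9)·(−10) = 1800 ≡ 6, so v_2 = 6^{−1} = 11 (mod 13).
  i = 3 (α = 6): (6−5)(6−1)(6−10)(6−11) = 1·5·(−4)·(−5) = 100 ≡ 9, so v_3 = 9^{−1} = 3 (mod 13).
  i = 4 (α = 10): (10−5)(10−1)(10−6)(10−11) = 5·9·4·(−1) = −180 ≡ 2, so v_4 = 2^{−1} = 7 (mod 13).
  i = 5 (α = 11): (11−5)(11−1)(11−6)(11−10) = 6·10·5·1 = 300 ≡ 1, so v_5 = 1^{−1} = 1 (mod 13).
  v = [4, 11, 3, 7, 1].
Step 2: syndromes of r = [12, 5, 11, 7, 6] (all sums mod 13).
  S_0 = Σ v_i r_i = 4·12 + 11·5 + 3·11 + 7·7 + 1·6 = 191 ≡ 9.
  S_1 = Σ v_i α_i r_i = 4·5·12 + 11·1·5 + 3·6·11 + 7·10·7 + 1·11·6 = 1049 ≡ 9.
  α_i^2 mod 13 = [12, 1, 10, 9, 4].
  S_2 = Σ v_i α_i^2 r_i = 4·12·12 + 11·1·5 + 3·10·11 + 7·9·7 + 1·4·6 = 1426 ≡ 9.
  S = (9, 9, 9) ≠ 0, so r is not a codeword (an error is present).
Step 3: locate the error. For a single error e at position i, S_ℓ = v_i·e·α_i^ℓ, so α_err = S_1/S_0.
  S_0^{−1} = 9^{−1} = 3 (mod 13), so α_err = 9·3 = 27 ≡ 1 = α_2. Error position i = 2.
  Consistency check: S_2/S_1 = 9·3 = 27 ≡ 1 = α_err ✓ (single-error assumption holds).
Step 4: error magnitude e = S_0/v_2 = S_0·∏_{j≠2}(α_2 − α_j) = 9·6 = 54 ≡ 2 (mod 13).
Step 5: correct position 2: c_2 = r_2 − e = 5 − 2 ≡ 3 (mod 13). Hence c = [12, 3, 11, 7, 6].
  Check: interpolating c through the α_i gives m(x) = 4 + 12·x (degree < 2) with m(α_i) = c_i for every i, so c is indeed a codeword.


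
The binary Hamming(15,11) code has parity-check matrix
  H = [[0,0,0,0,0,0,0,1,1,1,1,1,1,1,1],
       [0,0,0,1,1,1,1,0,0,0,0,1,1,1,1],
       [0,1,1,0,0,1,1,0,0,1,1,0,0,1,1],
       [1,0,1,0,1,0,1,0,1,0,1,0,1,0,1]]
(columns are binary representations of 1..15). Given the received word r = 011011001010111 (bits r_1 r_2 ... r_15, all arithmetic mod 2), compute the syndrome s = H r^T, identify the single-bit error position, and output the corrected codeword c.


s = (1, 1, 0, 0)^T, error position = 12, corrected codeword c = 011011001011111

Compute s = H r^T mod 2 one row at a time:
  s_1 = 0 + 1 + 0 + 1 + 0 + 1 + 1 + 1 = 5 ≡ 1 (mod 2).
  s_2 = 0 + 1 + 1 + 0 + 0 + 1 + 1 + 1 = 5 ≡ 1 (mod 2).
  s_3 = 1 + 1 + 1 + 0 + 0 + 1 + 1 + 1 = 6 ≡ 0 (mod 2).
  s_4 = 0 + 1 + 1 + 0 + 1 + 1 + 1 + 1 = 6 ≡ 0 (mod 2).
s = (1, 1, 0, 0)^T — this equals column 12 of H (binary 1100), so error is at position 12.
Correct: flip bit 12 of r = 011011001010111 to get c = 011011001011111.


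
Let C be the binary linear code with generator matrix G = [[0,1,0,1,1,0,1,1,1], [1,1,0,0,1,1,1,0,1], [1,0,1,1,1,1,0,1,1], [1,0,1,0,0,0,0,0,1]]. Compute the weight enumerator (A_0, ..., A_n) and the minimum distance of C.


Weight distribution: A_0 = 1, A_2 = 1, A_3 = 2, A_4 = 3, A_5 = 4, A_6 = 3, A_7 = 2. Minimum distance d = 2.

Enumerate all 2^4 = 16 messages m ∈ F_2^4.
For each, compute codeword c = mG in F_2^9, then tally its weight.
  m = 0000 → c = 000000000, weight = 0.
  m = 1000 → c = 010110111, weight = 6.
  m = 0100 → c = 110011101, weight = 6.
  m = 1100 → c = 100101010, weight = 4.
  m = 0010 → c = 101111011, weight = 7.
  m = 1010 → c = 111001100, weight = 5.
  m = 0110 → c = 011100110, weight = 5.
  m = 1110 → c = 001010001, weight = 3.
  m = 0001 → c = 101000001, weight = 3.
  m = 1001 → c = 111110110, weight = 7.
  m = 0101 → c = 011011100, weight = 5.
  m = 1101 → c = 001101011, weight = 5.
  m = 0011 → c = 000111010, weight = 4.
  m = 1011 → c = 010001101, weight = 4.
  m = 0111 → c = 110100111, weight = 6.
  m = 1111 → c = 100010000, weight = 2.
Tally weights:
  weight 0: 1 codewords.
  weight 2: 1 codewords.
  weight 3: 2 codewords.
  weight 4: 3 codewords.
  weight 5: 4 codewords.
  weight 6: 3 codewords.
  weight 7: 2 codewords.
Minimum distance d = smallest w > 0 with A_w > 0 = 2.
Sanity: Σ A_w = 16 = 2^4 = 16 ✓.


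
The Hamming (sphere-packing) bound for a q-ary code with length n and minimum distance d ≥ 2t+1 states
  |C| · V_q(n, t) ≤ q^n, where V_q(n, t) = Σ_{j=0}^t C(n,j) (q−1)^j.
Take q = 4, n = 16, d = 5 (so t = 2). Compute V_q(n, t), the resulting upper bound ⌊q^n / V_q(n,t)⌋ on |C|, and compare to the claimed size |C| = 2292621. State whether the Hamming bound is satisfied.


V_q(n, t) = 1129, q^n = 4294967296, Hamming bound = 3804222, |C| = 2292621 ≤ bound (satisfied).

Step 1: Compute V_q(n, t) = Σ_{j=0}^2 C(n, j) (q−1)^j.
  j = 0: C(16,0)·(3)^0 = 1·1 = 1.
  j = 1: C(16,1)·(3)^1 = 16·3 = 48.
  j = 2: C(16,2)·(3)^2 = 120·9 = 1080.
  V_q(n, t) = 1 + 48 + 1080 = 1129.
Step 2: q^n = 4^16 = 4294967296.
Step 3: Hamming bound ⌊q^n / V_q(n,t)⌋ = ⌊4294967296/1129⌋ = 3804222.
Step 4: Compare |C| = 2292621 to 3804222: satisfied.
The claimed |C| lies below the Hamming bound.


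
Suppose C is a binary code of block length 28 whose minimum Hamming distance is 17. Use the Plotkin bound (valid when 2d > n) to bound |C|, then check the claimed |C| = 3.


Plotkin bound M ≤ 4; given |C| = 3 ≤ bound (satisfied).

Check applicability: 2d = 34, n = 28.
2d − n = 6 > 0, so Plotkin applies.
Compute d/(2d−n) = 17/6 ≈ 2.8333.
⌊d/(2d−n)⌋ = 2.
Plotkin bound: M ≤ 2·2 = 4.
Given |C| = 3, check: satisfied.
This |C| is below the Plotkin bound.


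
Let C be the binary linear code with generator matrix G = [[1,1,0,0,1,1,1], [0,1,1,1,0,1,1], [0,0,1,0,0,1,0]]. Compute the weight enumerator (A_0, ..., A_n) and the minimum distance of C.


Weight distribution: A_0 = 1, A_2 = 1, A_3 = 1, A_4 = 2, A_5 = 3. Minimum distance d = 2.

Enumerate all 2^3 = 8 messages m ∈ F_2^3.
For each, compute codeword c = mG in F_2^7, then tally its weight.
  m = 000 → c = 0000000, weight = 0.
  m = 100 → c = 1100111, weight = 5.
  m = 010 → c = 0111011, weight = 5.
  m = 110 → c = 1011100, weight = 4.
  m = 001 → c = 0010010, weight = 2.
  m = 101 → c = 1110101, weight = 5.
  m = 011 → c = 0101001, weight = 3.
  m = 111 → c = 1001110, weight = 4.
Tally weights:
  weight 0: 1 codewords.
  weight 2: 1 codewords.
  weight 3: 1 codewords.
  weight 4: 2 codewords.
  weight 5: 3 codewords.
Minimum distance d = smallest w > 0 with A_w > 0 = 2.
Sanity: Σ A_w = 8 = 2^3 = 8 ✓.


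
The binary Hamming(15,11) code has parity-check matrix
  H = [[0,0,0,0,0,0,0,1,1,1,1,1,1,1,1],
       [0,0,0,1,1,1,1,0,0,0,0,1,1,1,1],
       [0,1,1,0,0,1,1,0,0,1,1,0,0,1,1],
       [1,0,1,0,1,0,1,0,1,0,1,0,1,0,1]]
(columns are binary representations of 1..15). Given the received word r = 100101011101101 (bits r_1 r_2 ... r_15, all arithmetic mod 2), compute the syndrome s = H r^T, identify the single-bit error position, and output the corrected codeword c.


s = (0, 1, 1, 0)^T, error position = 6, corrected codeword c = 100100011101101

Compute s = H r^T mod 2 one row at a time:
  s_1 = 1 + 1 + 1 + 0 + 1 + 1 + 0 + 1 = 6 ≡ 0 (mod 2).
  s_2 = 1 + 0 + 1 + 0 + 1 + 1 + 0 + 1 = 5 ≡ 1 (mod 2).
  s_3 = 0 + 0 + 1 + 0 + 1 + 0 + 0 + 1 = 3 ≡ 1 (mod 2).
  s_4 = 1 + 0 + 0 + 0 + 1 + 0 + 1 + 1 = 4 ≡ 0 (mod 2).
s = (0, 1, 1, 0)^T — this equals column 6 of H (binary 0110), so error is at position 6.
Correct: flip bit 6 of r = 100101011101101 to get c = 100100011101101.
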